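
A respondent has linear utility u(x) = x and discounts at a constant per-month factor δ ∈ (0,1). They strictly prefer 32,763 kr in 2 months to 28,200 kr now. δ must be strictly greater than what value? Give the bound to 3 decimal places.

Under u(x) = x this choice says 28200 < δ^2·32763.
So δ^2 > 28200/32763 = 0.86073; taking the square root of both positive sides preserves the inequality.
δ > (28200/32763)^(1/2) ≈ 0.928.

δ > 0.928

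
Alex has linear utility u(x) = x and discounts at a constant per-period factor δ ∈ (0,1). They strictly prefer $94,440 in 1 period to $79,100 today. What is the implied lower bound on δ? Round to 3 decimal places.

Under u(x) = x this choice says 79100 < δ·94440.
So δ > 79100/94440 = 0.83757.

δ > 0.838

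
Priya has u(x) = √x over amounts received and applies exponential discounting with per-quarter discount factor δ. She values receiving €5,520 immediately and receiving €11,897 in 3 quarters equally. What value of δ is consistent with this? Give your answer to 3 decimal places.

δ ≈ 0.880

Indifference means u(5520) = δ^3 · u(11897), so δ^3 = u(5520)/u(11897).
Since u(x) = √x, δ^3 = √(5520/11897) = 0.68116.
Hence δ = (0.68116)^(1/3) = 0.87987.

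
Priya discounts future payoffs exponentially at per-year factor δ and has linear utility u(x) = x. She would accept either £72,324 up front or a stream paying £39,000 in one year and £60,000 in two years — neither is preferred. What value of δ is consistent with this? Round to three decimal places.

Equating present values: 72324 = 39000δ + 60000δ².
Rearranged: 60000δ² + 39000δ − 72324 = 0.
By the quadratic formula (taking the positive root), δ = (−39000 + √18878760000.00) / 120000 ≈ 0.820.

δ ≈ 0.820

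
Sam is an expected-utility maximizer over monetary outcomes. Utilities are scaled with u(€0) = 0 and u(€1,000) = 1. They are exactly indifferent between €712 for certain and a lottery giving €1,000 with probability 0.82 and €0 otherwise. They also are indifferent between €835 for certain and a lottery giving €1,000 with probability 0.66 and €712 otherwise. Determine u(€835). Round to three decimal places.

First, u(€712) = 0.82·u(€1,000) + 0.18·u(€0) = 0.82.
Chaining: u(€835) = 0.66·1.00 + 0.34·0.82 = 0.9388.

0.939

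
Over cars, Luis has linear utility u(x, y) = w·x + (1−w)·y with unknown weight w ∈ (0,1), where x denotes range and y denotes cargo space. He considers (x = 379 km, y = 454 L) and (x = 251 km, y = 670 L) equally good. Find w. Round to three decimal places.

w = 0.628

Indifference: w·379 + (1−w)·454 = w·251 + (1−w)·670.
Collecting terms: w·128 = (1−w)·216.
Hence w = 216/(128+216) = 216/344 = 0.628.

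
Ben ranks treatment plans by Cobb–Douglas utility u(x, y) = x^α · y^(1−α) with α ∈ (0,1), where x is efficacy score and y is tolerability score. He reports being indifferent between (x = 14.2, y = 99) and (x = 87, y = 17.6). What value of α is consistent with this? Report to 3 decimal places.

Indifference: 14.2^α · 99^(1−α) = 87^α · 17.6^(1−α).
Rearrange to (14.2/87)^α = (17.6/99)^(1−α) and take logs: α·-1.812666 = (1−α)·-1.727221.
So α/(1−α) = (-1.727221)/(-1.812666) = 0.952862, and α = 0.952862/1.952862 ≈ 0.488.

α ≈ 0.488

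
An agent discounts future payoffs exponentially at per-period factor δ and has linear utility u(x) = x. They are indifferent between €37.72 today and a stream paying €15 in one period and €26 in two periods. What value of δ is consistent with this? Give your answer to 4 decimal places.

δ ≈ 0.9501

Present value of the stream is 15·δ + 26·δ². Indifference gives 15δ + 26δ² = 37.72.
Rearranged: 26δ² + 15δ − 37.72 = 0.
By the quadratic formula (taking the positive root), δ = (−15 + √4147.88) / 52 ≈ 0.9501.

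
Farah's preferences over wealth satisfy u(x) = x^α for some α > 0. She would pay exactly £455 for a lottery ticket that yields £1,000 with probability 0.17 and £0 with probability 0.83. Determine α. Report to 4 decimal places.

α ≈ 2.2502

EU(lottery) = 0.17·1000^α + 0.83·0 = 0.17·1000^α.
Setting u(455) equal to that: 455^α = 0.17·1000^α ⇒ (455/1000)^α = 0.17.
Taking logs: α·ln(455/1000) = ln(0.17), so α = -1.7719568 / -0.7874579 ≈ 2.2502.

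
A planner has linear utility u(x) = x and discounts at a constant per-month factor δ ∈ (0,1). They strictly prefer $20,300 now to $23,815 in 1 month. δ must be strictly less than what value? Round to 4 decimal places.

Comparing present values: 20300 > δ·23815.
So δ < 20300/23815 = 0.85240.

δ < 0.8524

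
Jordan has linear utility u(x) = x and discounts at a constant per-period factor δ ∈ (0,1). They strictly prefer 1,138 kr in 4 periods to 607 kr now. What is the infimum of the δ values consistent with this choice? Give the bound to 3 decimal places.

δ > 0.855

Under u(x) = x this choice says 607 < δ^4·1138.
Dividing by 1138: δ^4 > 0.53339. Both sides are positive, so the 4th root keeps the direction.
δ > 0.53339^(1/4) = 0.855.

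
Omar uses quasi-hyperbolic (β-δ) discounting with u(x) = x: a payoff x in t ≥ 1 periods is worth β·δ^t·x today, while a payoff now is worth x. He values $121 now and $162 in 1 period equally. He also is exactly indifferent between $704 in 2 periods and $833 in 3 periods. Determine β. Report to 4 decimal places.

From the later pair, β·δ^2·704 = β·δ^3·833; dividing through, δ = 704/833 = 0.84514.
The first indifference: 121 = β·δ·162, so β = 121/(δ·162) = 121/(0.84514·162) ≈ 0.8838.

β ≈ 0.8838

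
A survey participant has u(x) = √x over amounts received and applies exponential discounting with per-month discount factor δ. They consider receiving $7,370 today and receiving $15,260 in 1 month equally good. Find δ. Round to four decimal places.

Equating discounted utilities: u(7370) = δ·u(15260) ⇒ δ = u(7370)/u(15260).
Since u(x) = √x, δ = √(7370/15260) = 0.69495.

δ ≈ 0.6950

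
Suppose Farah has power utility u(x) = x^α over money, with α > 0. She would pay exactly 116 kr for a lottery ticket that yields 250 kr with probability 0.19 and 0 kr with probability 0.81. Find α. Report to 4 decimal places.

EU(lottery) = 0.19·250^α + 0.81·0 = 0.19·250^α.
Setting u(116) equal to that: 116^α = 0.19·250^α ⇒ (116/250)^α = 0.19.
α = ln(0.19) / ln(116/250) = -1.6607312/-0.7678707 ≈ 2.1628.

α ≈ 2.1628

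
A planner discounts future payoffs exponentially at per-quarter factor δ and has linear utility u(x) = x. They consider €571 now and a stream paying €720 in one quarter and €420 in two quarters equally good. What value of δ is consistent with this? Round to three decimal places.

δ ≈ 0.590

Equating present values: 571 = 720δ + 420δ².
That is, 420δ² + 720δ − 571 = 0, a quadratic in δ.
δ = (−720 + √(720² + 4·420·571)) / (2·420) = (−720 + √1477680.00) / 840 ≈ 0.590.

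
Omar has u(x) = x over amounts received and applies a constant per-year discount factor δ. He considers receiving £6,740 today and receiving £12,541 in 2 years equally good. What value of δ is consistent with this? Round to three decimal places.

δ ≈ 0.733

The payoff in 2 years is discounted by δ^2, so u(6740) = δ^2·u(12541) and δ^2 = u(6740)/u(12541).
With u(x) = x: δ^2 = 6740/12541 = 0.53744.
So δ = 0.53744^(1/2) ≈ 0.733.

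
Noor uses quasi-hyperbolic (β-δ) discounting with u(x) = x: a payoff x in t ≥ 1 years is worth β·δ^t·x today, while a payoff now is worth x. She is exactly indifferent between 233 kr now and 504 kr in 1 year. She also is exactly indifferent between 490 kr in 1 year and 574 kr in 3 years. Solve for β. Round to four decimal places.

β ≈ 0.5004

Both payoffs in the second observation are in the future, so β drops out: δ^1·490 = δ^3·574 ⇒ δ^2 = 490/574 = 0.85366, so δ = 0.92394.
The first indifference: 233 = β·δ·504, so β = 233/(δ·504) = 233/(0.92394·504) ≈ 0.5004.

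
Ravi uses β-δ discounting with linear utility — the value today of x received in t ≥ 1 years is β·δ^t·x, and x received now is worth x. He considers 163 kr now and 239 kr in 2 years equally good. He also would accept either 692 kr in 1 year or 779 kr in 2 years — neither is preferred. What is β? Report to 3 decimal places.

Both payoffs in the second observation are in the future, so β drops out: δ^1·692 = δ^2·779 ⇒ δ = 692/779 = 0.88832.
Substituting δ into 163 = β·δ^2·239: β = 163/(188.597) ≈ 0.864.

β ≈ 0.864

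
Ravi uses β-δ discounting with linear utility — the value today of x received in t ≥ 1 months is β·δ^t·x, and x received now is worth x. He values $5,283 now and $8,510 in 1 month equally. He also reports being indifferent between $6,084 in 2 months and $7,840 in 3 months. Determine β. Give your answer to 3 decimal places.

β ≈ 0.800

From the later pair, β·δ^2·6084 = β·δ^3·7840; dividing through, δ = 6084/7840 = 0.77602.
Now use the now-vs-future pair: 5283 = β·δ·8510 gives β = 5283/(0.77602·8510) ≈ 0.800.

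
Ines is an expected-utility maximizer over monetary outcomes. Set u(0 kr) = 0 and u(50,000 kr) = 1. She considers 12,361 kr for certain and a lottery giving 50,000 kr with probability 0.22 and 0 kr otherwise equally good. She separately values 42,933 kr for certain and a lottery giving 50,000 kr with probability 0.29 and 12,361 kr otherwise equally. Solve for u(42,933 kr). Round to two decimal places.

0.45

First, u(12,361 kr) = 0.22·u(50,000 kr) + 0.78·u(0 kr) = 0.22.
Then u(42,933 kr) = 0.29·u(50,000 kr) + 0.71·u(12,361 kr) = 0.29·1.00 + 0.71·0.22 = 0.4462.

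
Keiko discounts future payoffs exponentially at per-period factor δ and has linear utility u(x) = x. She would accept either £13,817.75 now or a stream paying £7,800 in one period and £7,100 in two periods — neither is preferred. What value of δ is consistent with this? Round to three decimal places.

δ ≈ 0.950

Present value of the stream is 7800·δ + 7100·δ². Indifference gives 7800δ + 7100δ² = 13817.75.
Rearranged: 7100δ² + 7800δ − 13817.75 = 0.
The positive root is δ = [−7800 + √(7800² + 4·7100·13817.75)] / (2·7100) = (−7800 + 21290.000)/14200 ≈ 0.950.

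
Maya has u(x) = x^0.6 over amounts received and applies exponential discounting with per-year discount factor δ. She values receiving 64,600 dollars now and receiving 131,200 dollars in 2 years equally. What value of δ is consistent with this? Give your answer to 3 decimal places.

δ ≈ 0.809

The payoff in 2 years is discounted by δ^2, so u(64600) = δ^2·u(131200) and δ^2 = u(64600)/u(131200).
With u(x) = x^0.6: δ^2 = 64600^0.6/131200^0.6 = (64600/131200)^0.6 = 0.65370.
Hence δ = (0.65370)^(1/2) = 0.80852.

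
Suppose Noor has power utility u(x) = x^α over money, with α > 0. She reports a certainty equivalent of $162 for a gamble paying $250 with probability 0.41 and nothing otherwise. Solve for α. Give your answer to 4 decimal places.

α ≈ 2.0550

EU(lottery) = 0.41·250^α + 0.59·0 = 0.41·250^α.
Indifference: 162^α = 0.41·250^α, so (162/250)^α = 0.41.
α = ln(0.41) / ln(162/250) = -0.8915981/-0.4338646 ≈ 2.0550.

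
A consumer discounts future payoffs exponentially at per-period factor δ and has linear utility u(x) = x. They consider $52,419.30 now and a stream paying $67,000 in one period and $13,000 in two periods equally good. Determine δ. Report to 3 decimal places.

Present value of the stream is 67000·δ + 13000·δ². Indifference gives 67000δ + 13000δ² = 52419.30.
That is, 13000δ² + 67000δ − 52419.30 = 0, a quadratic in δ.
δ = (−67000 + √(67000² + 4·13000·52419.30)) / (2·13000) = (−67000 + √7214803600.00) / 26000 ≈ 0.690.

δ ≈ 0.690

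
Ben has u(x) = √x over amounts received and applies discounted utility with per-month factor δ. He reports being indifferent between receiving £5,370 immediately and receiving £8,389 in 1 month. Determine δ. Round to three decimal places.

δ ≈ 0.800

Equating discounted utilities: u(5370) = δ·u(8389) ⇒ δ = u(5370)/u(8389).
With u(x) = √x: δ = √5370/√8389 = √(5370/8389) = 0.80008.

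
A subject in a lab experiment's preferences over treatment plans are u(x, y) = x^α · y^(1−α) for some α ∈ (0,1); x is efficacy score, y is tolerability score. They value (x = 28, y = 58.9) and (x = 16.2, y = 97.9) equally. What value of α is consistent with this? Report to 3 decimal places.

The Cobb–Douglas utilities coincide, so 28^α·58.9^(1−α) = 16.2^α·97.9^(1−α).
(28/16.2)^α = (97.9/58.9)^(1−α); take logs: α·ln(28/16.2) = (1−α)·ln(97.9/58.9), i.e. α·0.547193 = (1−α)·0.508105.
So α/(1−α) = (0.508105)/(0.547193) = 0.928566, and α = 0.928566/1.928566 ≈ 0.481.

α ≈ 0.481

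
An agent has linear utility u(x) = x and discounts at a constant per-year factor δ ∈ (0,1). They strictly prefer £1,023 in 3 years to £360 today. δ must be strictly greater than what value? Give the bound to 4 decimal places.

δ > 0.7060

Under u(x) = x this choice says 360 < δ^3·1023.
So δ^3 > 360/1023 = 0.35191; taking the cube root of both positive sides preserves the inequality.
δ > (360/1023)^(1/3) ≈ 0.7060.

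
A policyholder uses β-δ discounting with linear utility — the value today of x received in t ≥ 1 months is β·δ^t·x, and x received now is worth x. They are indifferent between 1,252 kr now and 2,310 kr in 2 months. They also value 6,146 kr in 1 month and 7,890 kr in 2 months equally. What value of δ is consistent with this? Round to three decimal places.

Both payoffs in the second observation are in the future, so β drops out: δ^1·6146 = δ^2·7890 ⇒ δ = 6146/7890 = 0.77896.

δ ≈ 0.779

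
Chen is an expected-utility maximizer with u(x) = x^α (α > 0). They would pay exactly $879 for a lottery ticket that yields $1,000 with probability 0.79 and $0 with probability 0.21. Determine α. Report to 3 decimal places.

Since u(0) = 0, the lottery's EU is 0.79·1000^α.
Equating: 879^α = 0.79·1000^α, i.e. 0.8790^α = 0.79.
Take logs: α = ln 0.79 / ln(879/1000) ≈ 1.82772.

α ≈ 1.828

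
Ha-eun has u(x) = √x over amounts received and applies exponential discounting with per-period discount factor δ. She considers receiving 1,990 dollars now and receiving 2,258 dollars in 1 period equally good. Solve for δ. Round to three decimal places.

δ ≈ 0.939

Equating discounted utilities: u(1990) = δ·u(2258) ⇒ δ = u(1990)/u(2258).
With u(x) = √x: δ = √1990/√2258 = √(1990/2258) = 0.93878.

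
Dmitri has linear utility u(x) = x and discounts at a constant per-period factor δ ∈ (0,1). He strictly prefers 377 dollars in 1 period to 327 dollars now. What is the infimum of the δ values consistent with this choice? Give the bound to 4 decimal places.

δ > 0.8674

Comparing present values: 327 < δ·377.
So δ > 327/377 = 0.86737.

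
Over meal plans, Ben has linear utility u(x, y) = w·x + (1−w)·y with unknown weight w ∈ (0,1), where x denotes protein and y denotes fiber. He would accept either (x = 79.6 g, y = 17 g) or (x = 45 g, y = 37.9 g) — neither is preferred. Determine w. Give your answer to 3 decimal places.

Indifference: w·79.6 + (1−w)·17 = w·45 + (1−w)·37.9.
Collecting terms: w·34.6 = (1−w)·20.9.
The marginal rate of substitution is 20.9/34.6, so w = 20.9/(34.6+20.9) = 0.377.

w = 0.377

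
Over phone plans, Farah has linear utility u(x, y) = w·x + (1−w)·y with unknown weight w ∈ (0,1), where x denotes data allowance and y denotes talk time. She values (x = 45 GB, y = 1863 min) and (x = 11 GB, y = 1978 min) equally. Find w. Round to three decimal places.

u(45,1863) = u(11,1978) means w·45 + (1−w)·1863 = w·11 + (1−w)·1978.
w·(45−11) = (1−w)·(1978−1863), i.e. w·34 = (1−w)·115.
Hence w = 115/(34+115) = 115/149 = 0.772.

w = 0.772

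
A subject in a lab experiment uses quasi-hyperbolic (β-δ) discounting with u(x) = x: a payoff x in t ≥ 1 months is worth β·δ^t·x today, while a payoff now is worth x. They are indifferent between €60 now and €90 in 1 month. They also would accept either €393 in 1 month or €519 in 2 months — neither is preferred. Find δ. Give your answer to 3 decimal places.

δ ≈ 0.757

From the later pair, β·δ^1·393 = β·δ^2·519; dividing through, δ = 393/519 = 0.75723.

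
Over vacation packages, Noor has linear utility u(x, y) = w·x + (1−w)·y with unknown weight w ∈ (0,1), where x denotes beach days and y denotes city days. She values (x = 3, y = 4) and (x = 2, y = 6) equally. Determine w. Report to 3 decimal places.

Equating utilities: w·3 + (1−w)·4 = w·2 + (1−w)·6.
w·(3−2) = (1−w)·(6−4), i.e. w·1 = (1−w)·2.
The marginal rate of substitution is 2/1, so w = 2/(1+2) = 0.667.

w = 0.667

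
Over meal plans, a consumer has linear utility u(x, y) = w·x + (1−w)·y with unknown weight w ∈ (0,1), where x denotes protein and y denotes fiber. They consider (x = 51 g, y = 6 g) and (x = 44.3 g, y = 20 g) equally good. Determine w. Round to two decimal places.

Indifference: w·51 + (1−w)·6 = w·44.3 + (1−w)·20.
w·(51−44.3) = (1−w)·(20−6), i.e. w·6.7 = (1−w)·14.
So w/(1−w) = 14/6.7 = 2.0896, giving w = 14/(6.7+14) = 0.68.

w = 0.68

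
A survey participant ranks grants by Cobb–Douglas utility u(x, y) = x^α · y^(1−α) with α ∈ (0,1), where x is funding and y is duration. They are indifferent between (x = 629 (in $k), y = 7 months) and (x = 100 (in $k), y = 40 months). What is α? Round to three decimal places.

Set the two utilities equal: 629^α·7^(1−α) = 100^α·40^(1−α).
Rearrange to (629/100)^α = (40/7)^(1−α) and take logs: α·1.838961 = (1−α)·1.742969.
With A = 1.838961 and B = 1.742969: α·A = (1−α)·B, so α = B/(A+B) = 1.742969/3.581930 ≈ 0.487.

α ≈ 0.487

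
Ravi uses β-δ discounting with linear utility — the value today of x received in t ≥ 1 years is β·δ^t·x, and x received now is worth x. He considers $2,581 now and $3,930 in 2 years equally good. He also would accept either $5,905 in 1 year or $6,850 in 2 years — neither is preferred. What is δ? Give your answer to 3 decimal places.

δ ≈ 0.862

Both payoffs in the second observation are in the future, so β drops out: δ^1·5905 = δ^2·6850 ⇒ δ = 5905/6850 = 0.86204.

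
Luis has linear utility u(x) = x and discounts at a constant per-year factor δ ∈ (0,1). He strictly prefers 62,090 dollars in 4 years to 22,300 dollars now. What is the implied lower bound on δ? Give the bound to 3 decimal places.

Under u(x) = x this choice says 22300 < δ^4·62090.
Hence δ^4 > 22300/62090 = 0.35916, and x ↦ x^(1/4) is increasing on (0,∞).
δ > (22300/62090)^(1/4) ≈ 0.774.

δ > 0.774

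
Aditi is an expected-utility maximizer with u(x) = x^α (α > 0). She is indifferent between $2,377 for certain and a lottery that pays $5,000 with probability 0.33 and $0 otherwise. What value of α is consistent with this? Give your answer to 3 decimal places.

α ≈ 1.491

Since u(0) = 0, the lottery's EU is 0.33·5000^α.
Equating: 2377^α = 0.33·5000^α, i.e. 0.4754^α = 0.33.
Take logs: α = ln 0.33 / ln(2377/5000) ≈ 1.49094.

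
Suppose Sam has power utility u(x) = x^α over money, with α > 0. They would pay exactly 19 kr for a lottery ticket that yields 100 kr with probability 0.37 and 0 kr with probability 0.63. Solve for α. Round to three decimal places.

α ≈ 0.599

EU(lottery) = 0.37·100^α + 0.63·0 = 0.37·100^α.
Setting u(19) equal to that: 19^α = 0.37·100^α ⇒ (19/100)^α = 0.37.
Taking logs: α·ln(19/100) = ln(0.37), so α = -0.994252 / -1.660731 ≈ 0.599.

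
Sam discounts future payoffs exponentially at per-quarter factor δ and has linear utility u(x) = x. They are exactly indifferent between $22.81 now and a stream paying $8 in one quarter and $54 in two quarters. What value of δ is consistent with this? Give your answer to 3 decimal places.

δ ≈ 0.580

The stream is worth 8δ + 54δ² today, so 8δ + 54δ² = 22.81.
Rearranged: 54δ² + 8δ − 22.81 = 0.
The positive root is δ = [−8 + √(8² + 4·54·22.81)] / (2·54) = (−8 + 70.647)/108 ≈ 0.580.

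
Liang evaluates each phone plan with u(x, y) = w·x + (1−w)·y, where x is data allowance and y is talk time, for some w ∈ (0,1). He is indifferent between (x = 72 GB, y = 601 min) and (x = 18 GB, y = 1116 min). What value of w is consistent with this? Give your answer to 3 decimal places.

Equating utilities: w·72 + (1−w)·601 = w·18 + (1−w)·1116.
Rearranging, 54·w − 515·(1−w) = 0.
Hence w = 515/(54+515) = 515/569 = 0.905.

w = 0.905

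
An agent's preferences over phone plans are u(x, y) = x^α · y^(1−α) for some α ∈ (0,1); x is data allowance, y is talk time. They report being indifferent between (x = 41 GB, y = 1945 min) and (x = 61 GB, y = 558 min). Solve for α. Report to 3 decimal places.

α ≈ 0.759

The Cobb–Douglas utilities coincide, so 41^α·1945^(1−α) = 61^α·558^(1−α).
(41/61)^α = (558/1945)^(1−α); take logs: α·ln(41/61) = (1−α)·ln(558/1945), i.e. α·-0.397302 = (1−α)·-1.248658.
Thus α·(-1.645960) = -1.248658, so α = -1.248658/-1.645960 ≈ 0.759.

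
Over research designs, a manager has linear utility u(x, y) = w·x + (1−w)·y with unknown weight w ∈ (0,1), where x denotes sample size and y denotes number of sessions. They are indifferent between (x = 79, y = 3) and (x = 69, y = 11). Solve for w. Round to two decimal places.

w = 0.44

u(79,3) = u(69,11) means w·79 + (1−w)·3 = w·69 + (1−w)·11.
Rearranging, 10·w − 8·(1−w) = 0.
Hence w = 8/(10+8) = 8/18 = 0.44.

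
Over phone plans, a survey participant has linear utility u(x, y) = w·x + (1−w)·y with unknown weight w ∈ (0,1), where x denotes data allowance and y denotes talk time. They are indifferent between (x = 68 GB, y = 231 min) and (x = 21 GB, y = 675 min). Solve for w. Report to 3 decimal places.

w = 0.904

Equating utilities: w·68 + (1−w)·231 = w·21 + (1−w)·675.
Collecting terms: w·47 = (1−w)·444.
So w/(1−w) = 444/47 = 9.4468, giving w = 444/(47+444) = 0.904.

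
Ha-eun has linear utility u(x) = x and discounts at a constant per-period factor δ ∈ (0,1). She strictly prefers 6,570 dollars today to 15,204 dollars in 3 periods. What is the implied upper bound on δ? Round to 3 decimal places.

δ < 0.756

Comparing present values: 6570 > δ^3·15204.
Hence δ^3 < 6570/15204 = 0.43212, and x ↦ x^(1/3) is increasing on (0,∞).
δ < (6570/15204)^(1/3) ≈ 0.756.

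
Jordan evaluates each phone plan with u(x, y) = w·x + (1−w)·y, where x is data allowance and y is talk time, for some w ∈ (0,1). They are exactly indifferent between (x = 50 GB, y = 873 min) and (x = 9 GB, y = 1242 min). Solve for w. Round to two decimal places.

Indifference: w·50 + (1−w)·873 = w·9 + (1−w)·1242.
Rearranging, 41·w − 369·(1−w) = 0.
Hence w = 369/(41+369) = 369/410 = 0.90.

w = 0.90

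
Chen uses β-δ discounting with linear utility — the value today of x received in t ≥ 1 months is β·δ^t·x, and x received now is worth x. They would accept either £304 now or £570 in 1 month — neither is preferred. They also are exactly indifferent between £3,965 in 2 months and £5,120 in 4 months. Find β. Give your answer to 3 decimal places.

β ≈ 0.606

From the later pair, β·δ^2·3965 = β·δ^4·5120; dividing through, δ^2 = 3965/5120 = 0.77441, so δ = 0.88001.
Now use the now-vs-future pair: 304 = β·δ·570 gives β = 304/(0.88001·570) ≈ 0.606.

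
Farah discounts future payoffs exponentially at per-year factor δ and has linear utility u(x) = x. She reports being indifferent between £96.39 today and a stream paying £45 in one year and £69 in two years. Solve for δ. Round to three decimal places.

δ ≈ 0.900

The stream is worth 45δ + 69δ² today, so 45δ + 69δ² = 96.39.
Rearranged: 69δ² + 45δ − 96.39 = 0.
By the quadratic formula (taking the positive root), δ = (−45 + √28628.64) / 138 ≈ 0.900.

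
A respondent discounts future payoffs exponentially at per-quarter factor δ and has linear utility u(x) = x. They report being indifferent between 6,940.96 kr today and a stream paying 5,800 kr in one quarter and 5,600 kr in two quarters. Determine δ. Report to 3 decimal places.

The stream is worth 5800δ + 5600δ² today, so 5800δ + 5600δ² = 6940.96.
That is, 5600δ² + 5800δ − 6940.96 = 0, a quadratic in δ.
By the quadratic formula (taking the positive root), δ = (−5800 + √189117504.00) / 11200 ≈ 0.710.

δ ≈ 0.710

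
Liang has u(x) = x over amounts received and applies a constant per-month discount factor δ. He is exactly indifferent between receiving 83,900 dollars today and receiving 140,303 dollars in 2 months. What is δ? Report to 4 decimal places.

The payoff in 2 months is discounted by δ^2, so u(83900) = δ^2·u(140303) and δ^2 = u(83900)/u(140303).
With u(x) = x: δ^2 = 83900/140303 = 0.59799.
So δ = 0.59799^(1/2) ≈ 0.7733.

δ ≈ 0.7733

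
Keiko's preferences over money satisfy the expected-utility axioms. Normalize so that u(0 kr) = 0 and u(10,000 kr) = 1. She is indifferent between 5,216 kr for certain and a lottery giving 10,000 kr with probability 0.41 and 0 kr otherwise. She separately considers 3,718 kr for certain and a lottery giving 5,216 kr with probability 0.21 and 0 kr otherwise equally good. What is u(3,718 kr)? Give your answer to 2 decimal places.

0.09

From the first indifference, u(5,216 kr) = 0.41·u(10,000 kr) + 0.59·u(0 kr) = 0.41·1 + 0.59·0 = 0.41.
Then u(3,718 kr) = 0.21·u(5,216 kr) + 0.79·u(0 kr) = 0.21·0.41 + 0.79·0.00 = 0.0861.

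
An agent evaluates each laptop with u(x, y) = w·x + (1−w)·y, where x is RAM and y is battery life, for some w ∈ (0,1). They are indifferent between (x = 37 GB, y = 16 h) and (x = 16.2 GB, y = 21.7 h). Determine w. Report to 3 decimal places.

Indifference: w·37 + (1−w)·16 = w·16.2 + (1−w)·21.7.
Collecting terms: w·20.8 = (1−w)·5.7.
Hence w = 5.7/(20.8+5.7) = 5.7/26.5 = 0.215.

w = 0.215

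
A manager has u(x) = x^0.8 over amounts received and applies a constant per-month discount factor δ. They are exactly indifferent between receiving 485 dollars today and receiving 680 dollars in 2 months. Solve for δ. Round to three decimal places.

Indifference means u(485) = δ^2 · u(680), so δ^2 = u(485)/u(680).
With u(x) = x^0.8: δ^2 = 485^0.8/680^0.8 = (485/680)^0.8 = 0.76311.
Taking the square root: δ = 0.76311^(1/2) ≈ 0.874.

δ ≈ 0.874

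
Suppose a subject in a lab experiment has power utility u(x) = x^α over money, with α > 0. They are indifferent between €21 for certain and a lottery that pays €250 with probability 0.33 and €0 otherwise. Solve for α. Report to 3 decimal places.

Since u(0) = 0, the lottery's EU is 0.33·250^α.
Equating: 21^α = 0.33·250^α, i.e. 0.0840^α = 0.33.
Take logs: α = ln 0.33 / ln(21/250) ≈ 0.44759.

α ≈ 0.448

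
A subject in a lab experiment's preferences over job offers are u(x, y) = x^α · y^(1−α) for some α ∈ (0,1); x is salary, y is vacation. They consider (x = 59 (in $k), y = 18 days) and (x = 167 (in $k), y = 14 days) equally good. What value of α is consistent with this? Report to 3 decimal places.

α ≈ 0.195

The Cobb–Douglas utilities coincide, so 59^α·18^(1−α) = 167^α·14^(1−α).
Rearrange to (59/167)^α = (14/18)^(1−α) and take logs: α·-1.040456 = (1−α)·-0.251314.
With A = -1.040456 and B = -0.251314: α·A = (1−α)·B, so α = B/(A+B) = -0.251314/-1.291770 ≈ 0.195.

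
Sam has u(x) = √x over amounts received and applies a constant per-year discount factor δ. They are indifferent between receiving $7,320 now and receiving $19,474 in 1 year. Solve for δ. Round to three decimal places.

The payoff in 1 year is discounted by δ, so u(7320) = δ·u(19474) and δ = u(7320)/u(19474).
Since u(x) = √x, δ = √(7320/19474) = 0.61310.

δ ≈ 0.613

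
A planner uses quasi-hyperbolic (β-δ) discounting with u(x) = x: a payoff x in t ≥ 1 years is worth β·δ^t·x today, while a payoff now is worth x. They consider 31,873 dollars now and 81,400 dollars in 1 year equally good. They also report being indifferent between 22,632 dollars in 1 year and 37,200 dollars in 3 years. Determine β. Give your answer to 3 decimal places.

β ≈ 0.502

The second indifference involves only future payoffs, so β cancels: β·δ^1·22632 = β·δ^3·37200, giving δ^2 = 22632/37200 = 0.60839, so δ = 0.77999.
Now use the now-vs-future pair: 31873 = β·δ·81400 gives β = 31873/(0.77999·81400) ≈ 0.502.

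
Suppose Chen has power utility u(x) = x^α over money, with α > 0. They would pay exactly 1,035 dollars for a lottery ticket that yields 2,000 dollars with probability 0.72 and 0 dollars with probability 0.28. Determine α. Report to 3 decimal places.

α ≈ 0.499

The lottery's expected utility is 0.72·u(2000) + 0.28·u(0) = 0.72·2000^α (since u(0) = 0 for α > 0).
Indifference: 1035^α = 0.72·2000^α, so (1035/2000)^α = 0.72.
α = ln(0.72) / ln(1035/2000) = -0.328504/-0.658746 ≈ 0.499.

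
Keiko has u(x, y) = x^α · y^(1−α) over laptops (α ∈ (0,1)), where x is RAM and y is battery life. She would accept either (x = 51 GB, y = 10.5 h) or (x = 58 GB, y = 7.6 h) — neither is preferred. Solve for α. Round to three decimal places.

α ≈ 0.715

Set the two utilities equal: 51^α·10.5^(1−α) = 58^α·7.6^(1−α).
(51/58)^α = (7.6/10.5)^(1−α); take logs: α·ln(51/58) = (1−α)·ln(7.6/10.5), i.e. α·-0.128617 = (1−α)·-0.323227.
Thus α·(-0.451844) = -0.323227, so α = -0.323227/-0.451844 ≈ 0.715.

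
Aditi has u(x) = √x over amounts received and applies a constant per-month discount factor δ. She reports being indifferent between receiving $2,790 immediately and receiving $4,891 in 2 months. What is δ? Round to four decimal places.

δ ≈ 0.8691

Equating discounted utilities: u(2790) = δ^2·u(4891) ⇒ δ^2 = u(2790)/u(4891).
With u(x) = √x: δ^2 = √2790/√4891 = √(2790/4891) = 0.75527.
Taking the square root: δ = 0.75527^(1/2) ≈ 0.8691.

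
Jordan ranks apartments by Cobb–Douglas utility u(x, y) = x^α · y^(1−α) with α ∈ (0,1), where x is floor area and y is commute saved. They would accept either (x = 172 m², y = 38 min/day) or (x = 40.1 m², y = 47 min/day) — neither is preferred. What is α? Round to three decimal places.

Indifference: 172^α · 38^(1−α) = 40.1^α · 47^(1−α).
Rearrange to (172/40.1)^α = (47/38)^(1−α) and take logs: α·1.456118 = (1−α)·0.212561.
So α/(1−α) = (0.212561)/(1.456118) = 0.145978, and α = 0.145978/1.145978 ≈ 0.127.

α ≈ 0.127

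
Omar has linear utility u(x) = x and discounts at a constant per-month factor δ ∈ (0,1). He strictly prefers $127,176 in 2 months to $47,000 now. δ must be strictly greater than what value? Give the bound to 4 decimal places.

Under u(x) = x this choice says 47000 < δ^2·127176.
So δ^2 > 47000/127176 = 0.36957; taking the square root of both positive sides preserves the inequality.
δ > (47000/127176)^(1/2) ≈ 0.6079.

δ > 0.6079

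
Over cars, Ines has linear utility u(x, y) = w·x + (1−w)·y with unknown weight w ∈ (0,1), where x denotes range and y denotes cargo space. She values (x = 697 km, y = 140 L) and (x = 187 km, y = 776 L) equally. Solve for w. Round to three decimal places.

w = 0.555

u(697,140) = u(187,776) means w·697 + (1−w)·140 = w·187 + (1−w)·776.
Collecting terms: w·510 = (1−w)·636.
Hence w = 636/(510+636) = 636/1146 = 0.555.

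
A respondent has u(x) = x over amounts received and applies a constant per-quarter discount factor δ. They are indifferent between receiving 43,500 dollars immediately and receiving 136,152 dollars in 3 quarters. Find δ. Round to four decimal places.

δ ≈ 0.6836

Indifference means u(43500) = δ^3 · u(136152), so δ^3 = u(43500)/u(136152).
With u(x) = x: δ^3 = 43500/136152 = 0.31950.
Hence δ = (0.31950)^(1/3) = 0.683631.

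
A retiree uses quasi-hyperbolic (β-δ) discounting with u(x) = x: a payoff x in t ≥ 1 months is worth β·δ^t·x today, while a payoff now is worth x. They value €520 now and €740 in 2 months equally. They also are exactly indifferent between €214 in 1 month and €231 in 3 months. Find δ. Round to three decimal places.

From the later pair, β·δ^1·214 = β·δ^3·231; dividing through, δ^2 = 214/231 = 0.92641, so δ = 0.96250.

δ ≈ 0.963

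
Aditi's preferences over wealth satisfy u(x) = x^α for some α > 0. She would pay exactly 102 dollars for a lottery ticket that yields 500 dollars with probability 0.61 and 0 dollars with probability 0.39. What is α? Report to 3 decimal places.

The lottery's expected utility is 0.61·u(500) + 0.39·u(0) = 0.61·500^α (since u(0) = 0 for α > 0).
Setting u(102) equal to that: 102^α = 0.61·500^α ⇒ (102/500)^α = 0.61.
α = ln(0.61) / ln(102/500) = -0.494296/-1.589635 ≈ 0.311.

α ≈ 0.311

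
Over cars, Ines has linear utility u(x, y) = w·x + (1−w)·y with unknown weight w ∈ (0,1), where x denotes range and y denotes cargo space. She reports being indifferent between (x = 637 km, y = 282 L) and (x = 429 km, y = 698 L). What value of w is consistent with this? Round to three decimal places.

Equating utilities: w·637 + (1−w)·282 = w·429 + (1−w)·698.
Rearranging, 208·w − 416·(1−w) = 0.
Hence w = 416/(208+416) = 416/624 = 0.667.

w = 0.667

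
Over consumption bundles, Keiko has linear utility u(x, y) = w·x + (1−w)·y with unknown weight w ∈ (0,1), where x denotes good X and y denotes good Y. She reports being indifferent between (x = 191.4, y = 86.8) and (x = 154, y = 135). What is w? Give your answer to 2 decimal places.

w = 0.56

u(191.4,86.8) = u(154,135) means w·191.4 + (1−w)·86.8 = w·154 + (1−w)·135.
Collecting terms: w·37.4 = (1−w)·48.2.
So w/(1−w) = 48.2/37.4 = 1.2888, giving w = 48.2/(37.4+48.2) = 0.56.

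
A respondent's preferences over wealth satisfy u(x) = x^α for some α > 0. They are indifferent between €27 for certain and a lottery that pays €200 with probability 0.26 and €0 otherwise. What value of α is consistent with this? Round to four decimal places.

Since u(0) = 0, the lottery's EU is 0.26·200^α.
Setting u(27) equal to that: 27^α = 0.26·200^α ⇒ (27/200)^α = 0.26.
Taking logs: α·ln(27/200) = ln(0.26), so α = -1.3470736 / -2.0024805 ≈ 0.6727.

α ≈ 0.6727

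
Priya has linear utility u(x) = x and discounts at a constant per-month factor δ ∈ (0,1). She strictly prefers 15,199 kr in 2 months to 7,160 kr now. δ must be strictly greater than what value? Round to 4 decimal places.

Under u(x) = x this choice says 7160 < δ^2·15199.
Hence δ^2 > 7160/15199 = 0.47108, and x ↦ x^(1/2) is increasing on (0,∞).
δ > (7160/15199)^(1/2) ≈ 0.6864.

δ > 0.6864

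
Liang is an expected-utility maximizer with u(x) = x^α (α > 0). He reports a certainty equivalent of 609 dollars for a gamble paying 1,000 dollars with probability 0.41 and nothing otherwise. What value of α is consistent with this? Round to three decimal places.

EU(lottery) = 0.41·1000^α + 0.59·0 = 0.41·1000^α.
Equating: 609^α = 0.41·1000^α, i.e. 0.6090^α = 0.41.
Taking logs: α·ln(609/1000) = ln(0.41), so α = -0.891598 / -0.495937 ≈ 1.798.

α ≈ 1.798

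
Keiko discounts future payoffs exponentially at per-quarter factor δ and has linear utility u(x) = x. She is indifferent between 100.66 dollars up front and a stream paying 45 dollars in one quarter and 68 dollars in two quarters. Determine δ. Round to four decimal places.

δ ≈ 0.9300

Present value of the stream is 45·δ + 68·δ². Indifference gives 45δ + 68δ² = 100.66.
Rearranged: 68δ² + 45δ − 100.66 = 0.
By the quadratic formula (taking the positive root), δ = (−45 + √29404.52) / 136 ≈ 0.9300.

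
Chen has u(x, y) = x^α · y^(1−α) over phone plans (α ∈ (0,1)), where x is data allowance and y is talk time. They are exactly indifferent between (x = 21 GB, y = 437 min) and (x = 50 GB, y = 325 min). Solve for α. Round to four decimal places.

α ≈ 0.2545

The Cobb–Douglas utilities coincide, so 21^α·437^(1−α) = 50^α·325^(1−α).
(21/50)^α = (325/437)^(1−α); take logs: α·ln(21/50) = (1−α)·ln(325/437), i.e. α·-0.8675006 = (1−α)·-0.2961080.
With A = -0.8675006 and B = -0.2961080: α·A = (1−α)·B, so α = B/(A+B) = -0.2961080/-1.1636086 ≈ 0.2545.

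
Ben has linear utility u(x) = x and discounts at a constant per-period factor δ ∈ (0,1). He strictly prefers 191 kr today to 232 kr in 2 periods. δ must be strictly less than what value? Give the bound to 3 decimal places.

δ < 0.907

The preference means 191 > δ^2·232.
Dividing by 232: δ^2 < 0.82328. Both sides are positive, so the square root keeps the direction.
δ < 0.82328^(1/2) = 0.907.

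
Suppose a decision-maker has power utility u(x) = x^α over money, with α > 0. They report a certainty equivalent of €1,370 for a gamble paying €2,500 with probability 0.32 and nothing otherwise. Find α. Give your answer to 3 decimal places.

α ≈ 1.894

Since u(0) = 0, the lottery's EU is 0.32·2500^α.
Setting u(1370) equal to that: 1370^α = 0.32·2500^α ⇒ (1370/2500)^α = 0.32.
Take logs: α = ln 0.32 / ln(1370/2500) ≈ 1.89438.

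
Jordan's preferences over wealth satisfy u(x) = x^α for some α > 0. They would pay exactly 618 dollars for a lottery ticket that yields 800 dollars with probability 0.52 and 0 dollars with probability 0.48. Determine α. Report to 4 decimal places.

α ≈ 2.5334

The lottery's expected utility is 0.52·u(800) + 0.48·u(0) = 0.52·800^α (since u(0) = 0 for α > 0).
Indifference: 618^α = 0.52·800^α, so (618/800)^α = 0.52.
Take logs: α = ln 0.52 / ln(618/800) ≈ 2.533388.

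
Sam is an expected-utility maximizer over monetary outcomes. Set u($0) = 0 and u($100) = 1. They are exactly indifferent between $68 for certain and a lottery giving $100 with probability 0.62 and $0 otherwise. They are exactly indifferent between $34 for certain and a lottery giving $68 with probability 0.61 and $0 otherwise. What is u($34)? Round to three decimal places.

0.378

First, u($68) = 0.62·u($100) + 0.38·u($0) = 0.62.
Then u($34) = 0.61·u($68) + 0.39·u($0) = 0.61·0.62 + 0.39·0.00 = 0.3782.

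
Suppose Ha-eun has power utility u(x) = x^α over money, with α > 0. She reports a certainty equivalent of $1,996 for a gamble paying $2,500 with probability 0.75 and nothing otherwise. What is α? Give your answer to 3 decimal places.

α ≈ 1.278

Since u(0) = 0, the lottery's EU is 0.75·2500^α.
Indifference: 1996^α = 0.75·2500^α, so (1996/2500)^α = 0.75.
Take logs: α = ln 0.75 / ln(1996/2500) ≈ 1.27776.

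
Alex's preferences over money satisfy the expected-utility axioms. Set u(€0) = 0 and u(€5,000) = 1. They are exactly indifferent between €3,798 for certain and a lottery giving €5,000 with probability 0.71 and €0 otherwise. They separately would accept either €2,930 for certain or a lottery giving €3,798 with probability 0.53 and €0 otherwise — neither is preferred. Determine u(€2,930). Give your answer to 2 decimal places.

The first gamble pins u(€3,798): it must equal 0.71·1 + 0.29·0 = 0.71.
Chaining: u(€2,930) = 0.53·0.71 + 0.47·0.00 = 0.3763.

0.38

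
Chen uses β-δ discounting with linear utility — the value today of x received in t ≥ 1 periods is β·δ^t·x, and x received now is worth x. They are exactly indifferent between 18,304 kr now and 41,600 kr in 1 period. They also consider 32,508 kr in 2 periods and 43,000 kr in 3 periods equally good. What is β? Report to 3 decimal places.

From the later pair, β·δ^2·32508 = β·δ^3·43000; dividing through, δ = 32508/43000 = 0.75600.
Now use the now-vs-future pair: 18304 = β·δ·41600 gives β = 18304/(0.75600·41600) ≈ 0.582.

β ≈ 0.582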